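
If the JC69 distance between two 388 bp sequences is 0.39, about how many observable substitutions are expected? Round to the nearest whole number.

Invert JC69: p = (3/4)(1 − e^(−4d/3)) = 0.75 × (1 − e^(-0.52)) = 0.75 × (1 − 0.594521) = 0.304109.
Expected differing sites = pL ≈ 0.304109 × 388 = 117.994292 ≈ 118.

118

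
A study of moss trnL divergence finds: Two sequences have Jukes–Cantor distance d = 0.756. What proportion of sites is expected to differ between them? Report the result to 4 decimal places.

p = (3/4)(1 − e^(−4d/3)) = 0.75 × (1 − e^(-1.008)) = 0.75 × (1 − 0.364948) = 0.476289.

0.4763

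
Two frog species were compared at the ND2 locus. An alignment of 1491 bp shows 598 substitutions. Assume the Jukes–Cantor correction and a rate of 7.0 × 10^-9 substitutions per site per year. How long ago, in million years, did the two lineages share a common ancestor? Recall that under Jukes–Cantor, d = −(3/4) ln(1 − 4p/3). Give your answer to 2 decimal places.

40.99

p = 598/1491 ≈ 0.401073.
d = −(3/4) ln(1 − 4p/3) = −0.75 ln(1 − 0.534764) = −0.75 ln(0.465236)
  = −0.75 × (-0.765210) = 0.573908 substitutions/site.
Under a molecular clock d = 2μt, so t = d/(2μ) = 0.573908 / (2 × 7.0 × 10^-9) = 40.99 million years.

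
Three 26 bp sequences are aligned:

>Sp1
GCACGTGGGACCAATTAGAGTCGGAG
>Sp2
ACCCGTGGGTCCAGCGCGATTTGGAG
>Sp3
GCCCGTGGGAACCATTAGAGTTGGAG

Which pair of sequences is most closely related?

Sp1 and Sp3

Sp1–Sp2: 9/26 differ, p = 0.346, d = 0.464.
Sp1–Sp3: 4/26 differ, p = 0.154, d = 0.172.
Sp2–Sp3: 9/26 differ, p = 0.346, d = 0.464.
The smallest distance is between Sp1 and Sp3.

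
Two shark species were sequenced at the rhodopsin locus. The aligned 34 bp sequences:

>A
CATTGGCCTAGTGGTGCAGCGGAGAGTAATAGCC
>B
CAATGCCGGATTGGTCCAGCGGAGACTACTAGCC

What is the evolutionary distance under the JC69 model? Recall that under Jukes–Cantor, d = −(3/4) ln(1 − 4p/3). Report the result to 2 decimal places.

0.28

The sequences differ at 8 of 34 sites (3, 6, 8, 9, 11, 16, 26, 29), so p = 8/34 ≈ 0.235294.
d = −(3/4) ln(1 − 4p/3) = −0.75 ln(1 − 0.313725) = −0.75 ln(0.686275)
  = −0.75 × (-0.376477) = 0.282358 substitutions/site.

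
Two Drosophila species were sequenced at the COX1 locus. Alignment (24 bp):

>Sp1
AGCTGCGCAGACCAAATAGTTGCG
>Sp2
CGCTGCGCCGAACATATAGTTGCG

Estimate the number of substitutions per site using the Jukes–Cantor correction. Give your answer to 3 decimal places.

The sequences differ at 4 of 24 sites (1, 9, 12, 15), so p = 4/24 ≈ 0.166667.
d = −(3/4) ln(1 − 4p/3) = −0.75 ln(1 − 0.222223) = −0.75 ln(0.777777)
  = −0.75 × (-0.251315) = 0.188486 substitutions/site.

0.188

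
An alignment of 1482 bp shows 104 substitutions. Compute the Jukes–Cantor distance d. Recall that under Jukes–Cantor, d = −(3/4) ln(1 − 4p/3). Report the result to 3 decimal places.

0.074

p = 104/1482 ≈ 0.070175.
d = −(3/4) ln(1 − 4p/3) = −0.75 ln(1 − 0.093567) = −0.75 ln(0.906433)
  = −0.75 × (-0.098238) = 0.073679 substitutions/site.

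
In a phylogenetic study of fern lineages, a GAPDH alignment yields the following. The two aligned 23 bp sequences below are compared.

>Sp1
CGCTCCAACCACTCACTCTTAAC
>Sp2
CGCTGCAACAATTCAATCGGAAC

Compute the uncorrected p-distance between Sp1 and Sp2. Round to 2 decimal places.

The sequences differ at 6 of 23 positions (sites 5, 10, 12, 16, 19, 20).
p = 6/23 = 0.260869… ≈ 0.26 (to 2 d.p.).

0.26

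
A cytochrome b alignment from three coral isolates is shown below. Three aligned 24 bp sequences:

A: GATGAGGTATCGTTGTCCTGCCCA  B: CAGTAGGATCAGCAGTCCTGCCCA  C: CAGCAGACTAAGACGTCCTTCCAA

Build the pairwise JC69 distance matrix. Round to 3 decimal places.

d(A,B) = 0.520, d(A,C) = 0.824, d(B,C) = 0.441

A–B: 9/24 sites differ → p = 0.375, d = −0.75 ln(1 − 0.5) = 0.519860 ≈ 0.520.
A–C: 12/24 sites differ → p = 0.5, d = −0.75 ln(1 − 0.666667) = 0.823960 ≈ 0.824.
B–C: 8/24 sites differ → p ≈ 0.333333, d = −0.75 ln(1 − 0.444444) = 0.440839 ≈ 0.441.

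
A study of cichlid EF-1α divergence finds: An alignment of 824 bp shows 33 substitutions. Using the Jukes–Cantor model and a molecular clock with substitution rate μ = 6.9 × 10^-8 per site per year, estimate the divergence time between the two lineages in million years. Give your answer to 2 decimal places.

p = 33/824 ≈ 0.040049.
d = −(3/4) ln(1 − 4p/3) = −0.75 ln(1 − 0.053399) = −0.75 ln(0.946601)
  = −0.75 × (-0.054878) = 0.041159 substitutions/site.
Under a molecular clock d = 2μt, so t = d/(2μ) = 0.041159 / (2 × 6.9 × 10^-8) = 0.30 million years.

0.30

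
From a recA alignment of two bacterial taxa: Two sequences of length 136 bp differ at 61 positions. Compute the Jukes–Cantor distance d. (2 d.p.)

0.68

p = 61/136 ≈ 0.448529.
d = −(3/4) ln(1 − 4p/3) = −0.75 ln(1 − 0.598039) = −0.75 ln(0.401961)
  = −0.75 × (-0.911400) = 0.683550 substitutions/site.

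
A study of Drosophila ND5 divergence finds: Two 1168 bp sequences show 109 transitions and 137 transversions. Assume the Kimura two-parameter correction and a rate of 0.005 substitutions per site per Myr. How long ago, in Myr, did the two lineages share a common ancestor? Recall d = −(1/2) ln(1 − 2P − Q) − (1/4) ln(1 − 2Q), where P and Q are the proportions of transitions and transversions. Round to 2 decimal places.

P = 109/1168 ≈ 0.093322 and Q = 137/1168 ≈ 0.117295.
Under the Kimura two-parameter model, d = −½ ln(1 − 2P − Q) − ¼ ln(1 − 2Q).
1 − 2P − Q = 0.696061, giving −½ ln(0.696061) = 0.181159.
1 − 2Q = 0.76541, giving −¼ ln(0.76541) = 0.066836.
d = 0.181159 + 0.066836 = 0.247995.
Under a molecular clock d = 2μt, so t = d/(2μ) = 0.247995 / (2 × 0.005) = 24.80 Myr.

24.80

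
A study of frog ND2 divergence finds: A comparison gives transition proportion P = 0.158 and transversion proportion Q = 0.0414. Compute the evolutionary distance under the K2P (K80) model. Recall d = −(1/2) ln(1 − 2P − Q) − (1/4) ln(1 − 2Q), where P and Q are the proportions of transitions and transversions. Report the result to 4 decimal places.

0.2427

Under the Kimura two-parameter model, d = −½ ln(1 − 2P − Q) − ¼ ln(1 − 2Q).
1 − 2P − Q = 0.6426, giving −½ ln(0.6426) = 0.221116.
1 − 2Q = 0.9172, giving −¼ ln(0.9172) = 0.021607.
d = 0.221116 + 0.021607 = 0.242723.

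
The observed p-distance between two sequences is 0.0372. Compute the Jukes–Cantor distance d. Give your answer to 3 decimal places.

0.038

d = −(3/4) ln(1 − 4p/3) = −0.75 ln(1 − 0.0496) = −0.75 ln(0.9504)
  = −0.75 × (-0.050872) = 0.038154 substitutions/site.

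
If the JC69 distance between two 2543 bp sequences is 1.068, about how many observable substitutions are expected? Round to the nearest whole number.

1448

Invert JC69: p = (3/4)(1 − e^(−4d/3)) = 0.75 × (1 − e^(-1.424)) = 0.75 × (1 − 0.240749) = 0.569438.
Expected differing sites = pL ≈ 0.569438 × 2543 = 1448.080834 ≈ 1448.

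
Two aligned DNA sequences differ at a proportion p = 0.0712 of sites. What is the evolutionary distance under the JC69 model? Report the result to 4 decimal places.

0.0748

d = −(3/4) ln(1 − 4p/3) = −0.75 ln(1 − 0.094933) = −0.75 ln(0.905067)
  = −0.75 × (-0.099746) = 0.074810 substitutions/site.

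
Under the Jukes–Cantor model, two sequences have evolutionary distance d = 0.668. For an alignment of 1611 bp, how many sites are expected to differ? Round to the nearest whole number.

Invert JC69: p = (3/4)(1 − e^(−4d/3)) = 0.75 × (1 − e^(-0.890667)) = 0.75 × (1 − 0.410382) = 0.442214.
Expected differing sites = pL ≈ 0.442214 × 1611 = 712.406754 ≈ 712.

712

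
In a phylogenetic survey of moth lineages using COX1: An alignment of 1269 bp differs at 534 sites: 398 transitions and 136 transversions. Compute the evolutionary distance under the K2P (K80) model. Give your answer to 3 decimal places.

P = 398/1269 ≈ 0.313633 and Q = 136/1269 ≈ 0.107171.
Under the Kimura two-parameter model, d = −½ ln(1 − 2P − Q) − ¼ ln(1 − 2Q).
1 − 2P − Q = 0.265563, giving −½ ln(0.265563) = 0.662952.
1 − 2Q = 0.785658, giving −¼ ln(0.785658) = 0.060308.
d = 0.662952 + 0.060308 = 0.723260.

0.723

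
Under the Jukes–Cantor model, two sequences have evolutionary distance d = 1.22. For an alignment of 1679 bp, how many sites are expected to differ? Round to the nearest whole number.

1012

Invert JC69: p = (3/4)(1 − e^(−4d/3)) = 0.75 × (1 − e^(-1.626667)) = 0.75 × (1 − 0.196584) = 0.602562.
Expected differing sites = pL ≈ 0.602562 × 1679 = 1011.701598 ≈ 1012.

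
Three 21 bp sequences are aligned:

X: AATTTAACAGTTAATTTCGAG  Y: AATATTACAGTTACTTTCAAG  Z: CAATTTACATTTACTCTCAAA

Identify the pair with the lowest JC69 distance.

X and Y

X–Y: 4/21 differ, p = 0.190, d = 0.220.
X–Z: 8/21 differ, p = 0.381, d = 0.532.
Y–Z: 6/21 differ, p = 0.286, d = 0.360.
The smallest distance is between X and Y.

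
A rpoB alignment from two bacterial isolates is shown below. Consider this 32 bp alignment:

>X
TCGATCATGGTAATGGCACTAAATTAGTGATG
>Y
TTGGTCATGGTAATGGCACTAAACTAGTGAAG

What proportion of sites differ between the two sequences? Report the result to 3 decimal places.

The sequences differ at 4 of 32 positions (sites 2, 4, 24, 31).
p = 4/32 = 0.125.

0.125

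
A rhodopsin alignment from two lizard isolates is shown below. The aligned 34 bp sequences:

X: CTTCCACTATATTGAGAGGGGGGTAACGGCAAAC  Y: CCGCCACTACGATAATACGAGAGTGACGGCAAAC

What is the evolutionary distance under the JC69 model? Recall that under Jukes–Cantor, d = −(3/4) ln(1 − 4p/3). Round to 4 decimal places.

0.4234

The sequences differ at 11 of 34 sites, so p = 11/34 ≈ 0.323529.
d = −(3/4) ln(1 − 4p/3) = −0.75 ln(1 − 0.431372) = −0.75 ln(0.568628)
  = −0.75 × (-0.564529) = 0.423397 substitutions/site.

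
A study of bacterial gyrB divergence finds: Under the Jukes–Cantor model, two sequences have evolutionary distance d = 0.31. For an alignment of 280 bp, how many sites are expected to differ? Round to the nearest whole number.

Invert JC69: p = (3/4)(1 − e^(−4d/3)) = 0.75 × (1 − e^(-0.413333)) = 0.75 × (1 − 0.661442) = 0.253919.
Expected differing sites = pL ≈ 0.253919 × 280 = 71.09732 ≈ 71.

71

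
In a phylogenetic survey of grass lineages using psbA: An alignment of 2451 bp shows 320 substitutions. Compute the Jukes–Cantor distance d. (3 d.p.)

0.143

p = 320/2451 ≈ 0.130559.
d = −(3/4) ln(1 − 4p/3) = −0.75 ln(1 − 0.174079) = −0.75 ln(0.825921)
  = −0.75 × (-0.191256) = 0.143442 substitutions/site.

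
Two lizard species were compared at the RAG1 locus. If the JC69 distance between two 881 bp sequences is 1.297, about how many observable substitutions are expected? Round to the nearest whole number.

544

Invert JC69: p = (3/4)(1 − e^(−4d/3)) = 0.75 × (1 − e^(-1.729333)) = 0.75 × (1 − 0.177403) = 0.616948.
Expected differing sites = pL ≈ 0.616948 × 881 = 543.531188 ≈ 544.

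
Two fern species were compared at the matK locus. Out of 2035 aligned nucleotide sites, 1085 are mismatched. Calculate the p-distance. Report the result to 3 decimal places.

p = 1085/2035 = 0.533169… ≈ 0.533 (to 3 d.p.).

0.533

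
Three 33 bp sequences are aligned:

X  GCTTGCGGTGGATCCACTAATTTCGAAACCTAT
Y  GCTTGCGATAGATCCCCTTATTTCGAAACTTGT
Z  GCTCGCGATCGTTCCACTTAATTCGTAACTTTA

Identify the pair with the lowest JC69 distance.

X and Y

X–Y: 6/33 differ, p = 0.182, d = 0.208.
X–Z: 10/33 differ, p = 0.303, d = 0.388.
Y–Z: 8/33 differ, p = 0.242, d = 0.293.
The smallest distance is between X and Y.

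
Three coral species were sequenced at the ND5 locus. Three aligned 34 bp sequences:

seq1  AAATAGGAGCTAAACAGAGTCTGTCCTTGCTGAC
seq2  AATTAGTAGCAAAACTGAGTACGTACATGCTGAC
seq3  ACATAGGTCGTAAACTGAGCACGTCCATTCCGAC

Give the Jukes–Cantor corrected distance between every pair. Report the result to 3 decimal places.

seq1–seq2: 8/34 sites differ → p ≈ 0.235294, d = −0.75 ln(1 − 0.313725) = 0.282358 ≈ 0.282.
seq1–seq3: 11/34 sites differ → p ≈ 0.323529, d = −0.75 ln(1 − 0.431372) = 0.423397 ≈ 0.423.
seq2–seq3: 11/34 sites differ → p ≈ 0.323529, d = −0.75 ln(1 − 0.431372) = 0.423397 ≈ 0.423.

d(seq1,seq2) = 0.282, d(seq1,seq3) = 0.423, d(seq2,seq3) = 0.423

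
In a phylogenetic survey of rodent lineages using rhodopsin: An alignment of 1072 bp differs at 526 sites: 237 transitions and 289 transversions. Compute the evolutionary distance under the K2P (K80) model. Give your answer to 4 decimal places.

0.8157

P = 237/1072 ≈ 0.221082 and Q = 289/1072 ≈ 0.26959.
Under the Kimura two-parameter model, d = −½ ln(1 − 2P − Q) − ¼ ln(1 − 2Q).
1 − 2P − Q = 0.288246, giving −½ ln(0.288246) = 0.621970.
1 − 2Q = 0.46082, giving −¼ ln(0.46082) = 0.193687.
d = 0.621970 + 0.193687 = 0.815657.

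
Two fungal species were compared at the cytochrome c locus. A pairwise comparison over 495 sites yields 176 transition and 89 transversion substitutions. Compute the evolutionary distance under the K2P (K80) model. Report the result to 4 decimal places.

P = 176/495 ≈ 0.355556 and Q = 89/495 ≈ 0.179798.
Under the Kimura two-parameter model, d = −½ ln(1 − 2P − Q) − ¼ ln(1 − 2Q).
1 − 2P − Q = 0.10909, giving −½ ln(0.10909) = 1.107791.
1 − 2Q = 0.640404, giving −¼ ln(0.640404) = 0.111414.
d = 1.107791 + 0.111414 = 1.219205.

1.2192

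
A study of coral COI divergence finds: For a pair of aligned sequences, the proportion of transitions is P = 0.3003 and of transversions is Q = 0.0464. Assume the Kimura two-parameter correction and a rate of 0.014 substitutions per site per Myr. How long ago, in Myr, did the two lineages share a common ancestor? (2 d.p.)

Under the Kimura two-parameter model, d = −½ ln(1 − 2P − Q) − ¼ ln(1 − 2Q).
1 − 2P − Q = 0.353, giving −½ ln(0.353) = 0.520644.
1 − 2Q = 0.9072, giving −¼ ln(0.9072) = 0.024348.
d = 0.520644 + 0.024348 = 0.544992.
Under a molecular clock d = 2μt, so t = d/(2μ) = 0.544992 / (2 × 0.014) = 19.46 Myr.

19.46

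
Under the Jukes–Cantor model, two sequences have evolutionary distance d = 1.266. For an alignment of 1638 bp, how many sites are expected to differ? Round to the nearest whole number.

Invert JC69: p = (3/4)(1 − e^(−4d/3)) = 0.75 × (1 − e^(-1.688)) = 0.75 × (1 − 0.184889) = 0.611333.
Expected differing sites = pL ≈ 0.611333 × 1638 = 1001.363454 ≈ 1001.

1001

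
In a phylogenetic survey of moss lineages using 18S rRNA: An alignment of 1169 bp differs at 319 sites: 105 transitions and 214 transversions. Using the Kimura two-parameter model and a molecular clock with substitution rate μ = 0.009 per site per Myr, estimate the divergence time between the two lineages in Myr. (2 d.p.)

P = 105/1169 ≈ 0.08982 and Q = 214/1169 ≈ 0.183062.
Under the Kimura two-parameter model, d = −½ ln(1 − 2P − Q) − ¼ ln(1 − 2Q).
1 − 2P − Q = 0.637298, giving −½ ln(0.637298) = 0.225259.
1 − 2Q = 0.633876, giving −¼ ln(0.633876) = 0.113975.
d = 0.225259 + 0.113975 = 0.339234.
Under a molecular clock d = 2μt, so t = d/(2μ) = 0.339234 / (2 × 0.009) = 18.85 Myr.

18.85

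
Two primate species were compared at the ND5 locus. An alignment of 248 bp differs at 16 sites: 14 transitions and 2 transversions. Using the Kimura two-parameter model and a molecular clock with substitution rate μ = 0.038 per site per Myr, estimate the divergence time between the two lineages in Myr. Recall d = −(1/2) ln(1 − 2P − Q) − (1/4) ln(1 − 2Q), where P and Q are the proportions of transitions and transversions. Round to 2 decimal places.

P = 14/248 ≈ 0.056452 and Q = 2/248 ≈ 0.008065.
Under the Kimura two-parameter model, d = −½ ln(1 − 2P − Q) − ¼ ln(1 − 2Q).
1 − 2P − Q = 0.879031, giving −½ ln(0.879031) = 0.064468.
1 − 2Q = 0.98387, giving −¼ ln(0.98387) = 0.004065.
d = 0.064468 + 0.004065 = 0.068533.
Under a molecular clock d = 2μt, so t = d/(2μ) = 0.068533 / (2 × 0.038) = 0.90 Myr.

0.90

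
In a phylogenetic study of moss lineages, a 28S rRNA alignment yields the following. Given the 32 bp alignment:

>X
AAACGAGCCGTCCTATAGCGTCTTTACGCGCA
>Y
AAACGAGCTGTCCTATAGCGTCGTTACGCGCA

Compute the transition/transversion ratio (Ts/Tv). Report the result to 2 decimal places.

Transitions are A↔G and C↔T; transversions are all other mismatches.
Transitions: 1. Transversions: 1.
R = 1/1 = 1.00.

1.00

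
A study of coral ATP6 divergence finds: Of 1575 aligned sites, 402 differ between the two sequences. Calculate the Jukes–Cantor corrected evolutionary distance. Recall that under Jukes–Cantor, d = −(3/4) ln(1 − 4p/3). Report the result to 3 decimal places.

0.312

p = 402/1575 ≈ 0.255238.
d = −(3/4) ln(1 − 4p/3) = −0.75 ln(1 − 0.340317) = −0.75 ln(0.659683)
  = −0.75 × (-0.415996) = 0.311997 substitutions/site.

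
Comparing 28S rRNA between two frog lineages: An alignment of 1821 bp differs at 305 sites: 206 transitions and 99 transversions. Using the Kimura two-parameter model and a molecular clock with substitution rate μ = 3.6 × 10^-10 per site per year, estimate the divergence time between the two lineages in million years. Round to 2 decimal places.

268.69

P = 206/1821 ≈ 0.113125 and Q = 99/1821 ≈ 0.054366.
Under the Kimura two-parameter model, d = −½ ln(1 − 2P − Q) − ¼ ln(1 − 2Q).
1 − 2P − Q = 0.719384, giving −½ ln(0.719384) = 0.164680.
1 − 2Q = 0.891268, giving −¼ ln(0.891268) = 0.028778.
d = 0.164680 + 0.028778 = 0.193458.
Under a molecular clock d = 2μt, so t = d/(2μ) = 0.193458 / (2 × 3.6 × 10^-10) = 268.69 million years.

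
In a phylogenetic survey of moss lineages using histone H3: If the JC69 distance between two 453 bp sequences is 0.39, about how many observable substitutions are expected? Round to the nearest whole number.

138

Invert JC69: p = (3/4)(1 − e^(−4d/3)) = 0.75 × (1 − e^(-0.52)) = 0.75 × (1 − 0.594521) = 0.304109.
Expected differing sites = pL ≈ 0.304109 × 453 = 137.761377 ≈ 138.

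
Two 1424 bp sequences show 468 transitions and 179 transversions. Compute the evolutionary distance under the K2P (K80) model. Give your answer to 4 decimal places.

P = 468/1424 ≈ 0.328652 and Q = 179/1424 ≈ 0.125702.
Under the Kimura two-parameter model, d = −½ ln(1 − 2P − Q) − ¼ ln(1 − 2Q).
1 − 2P − Q = 0.216994, giving −½ ln(0.216994) = 0.763943.
1 − 2Q = 0.748596, giving −¼ ln(0.748596) = 0.072389.
d = 0.763943 + 0.072389 = 0.836332.

0.8363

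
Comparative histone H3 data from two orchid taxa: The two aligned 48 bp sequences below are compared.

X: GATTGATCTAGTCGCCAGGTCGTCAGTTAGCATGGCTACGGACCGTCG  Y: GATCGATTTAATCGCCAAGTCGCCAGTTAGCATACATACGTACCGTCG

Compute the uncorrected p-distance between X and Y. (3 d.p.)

The sequences differ at 9 of 48 positions (sites 4, 8, 11, 18, 23, 34, 35, 36, 41).
p = 9/48 = 0.1875 ≈ 0.188 (to 3 d.p.).

0.188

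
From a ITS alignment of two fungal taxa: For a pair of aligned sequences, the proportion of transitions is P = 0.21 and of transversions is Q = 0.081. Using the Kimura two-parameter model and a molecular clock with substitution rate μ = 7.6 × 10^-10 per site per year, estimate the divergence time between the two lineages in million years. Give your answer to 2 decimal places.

257.74

Under the Kimura two-parameter model, d = −½ ln(1 − 2P − Q) − ¼ ln(1 − 2Q).
1 − 2P − Q = 0.499, giving −½ ln(0.499) = 0.347575.
1 − 2Q = 0.838, giving −¼ ln(0.838) = 0.044184.
d = 0.347575 + 0.044184 = 0.391759.
Under a molecular clock d = 2μt, so t = d/(2μ) = 0.391759 / (2 × 7.6 × 10^-10) = 257.74 million years.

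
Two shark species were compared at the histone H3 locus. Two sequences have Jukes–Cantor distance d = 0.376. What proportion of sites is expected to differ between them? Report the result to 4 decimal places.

0.2957

p = (3/4)(1 − e^(−4d/3)) = 0.75 × (1 − e^(-0.501333)) = 0.75 × (1 − 0.605723) = 0.295708.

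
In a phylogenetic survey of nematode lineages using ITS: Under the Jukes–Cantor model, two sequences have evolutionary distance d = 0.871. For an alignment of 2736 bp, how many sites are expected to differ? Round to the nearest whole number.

1410

Invert JC69: p = (3/4)(1 − e^(−4d/3)) = 0.75 × (1 − e^(-1.161333)) = 0.75 × (1 − 0.313069) = 0.515198.
Expected differing sites = pL ≈ 0.515198 × 2736 = 1409.581728 ≈ 1410.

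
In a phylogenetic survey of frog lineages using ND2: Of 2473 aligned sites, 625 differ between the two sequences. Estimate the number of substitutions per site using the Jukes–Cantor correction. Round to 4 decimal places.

0.3082

p = 625/2473 ≈ 0.252729.
d = −(3/4) ln(1 − 4p/3) = −0.75 ln(1 − 0.336972) = −0.75 ln(0.663028)
  = −0.75 × (-0.410938) = 0.308204 substitutions/site.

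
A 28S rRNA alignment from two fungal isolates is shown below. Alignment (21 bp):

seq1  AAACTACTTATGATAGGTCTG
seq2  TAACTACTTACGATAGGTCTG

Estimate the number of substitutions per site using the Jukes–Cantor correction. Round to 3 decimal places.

0.102

The sequences differ at 2 of 21 sites (1, 11), so p = 2/21 ≈ 0.095238.
d = −(3/4) ln(1 − 4p/3) = −0.75 ln(1 − 0.126984) = −0.75 ln(0.873016)
  = −0.75 × (-0.135801) = 0.101851 substitutions/site.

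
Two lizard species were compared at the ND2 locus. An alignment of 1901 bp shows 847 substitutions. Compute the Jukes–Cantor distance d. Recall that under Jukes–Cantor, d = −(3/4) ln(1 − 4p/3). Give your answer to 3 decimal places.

p = 847/1901 ≈ 0.445555.
d = −(3/4) ln(1 − 4p/3) = −0.75 ln(1 − 0.594073) = −0.75 ln(0.405927)
  = −0.75 × (-0.901582) = 0.676187 substitutions/site.

0.676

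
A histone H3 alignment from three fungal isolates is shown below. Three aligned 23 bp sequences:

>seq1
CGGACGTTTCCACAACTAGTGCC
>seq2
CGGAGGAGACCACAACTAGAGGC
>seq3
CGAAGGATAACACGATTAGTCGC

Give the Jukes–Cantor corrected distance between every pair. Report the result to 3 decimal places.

d(seq1,seq2) = 0.321, d(seq1,seq3) = 0.553, d(seq2,seq3) = 0.390

seq1–seq2: 6/23 sites differ → p ≈ 0.26087, d = −0.75 ln(1 − 0.347827) = 0.320584 ≈ 0.321.
seq1–seq3: 9/23 sites differ → p ≈ 0.391304, d = −0.75 ln(1 − 0.521739) = 0.553199 ≈ 0.553.
seq2–seq3: 7/23 sites differ → p ≈ 0.304348, d = −0.75 ln(1 − 0.405797) = 0.390401 ≈ 0.390.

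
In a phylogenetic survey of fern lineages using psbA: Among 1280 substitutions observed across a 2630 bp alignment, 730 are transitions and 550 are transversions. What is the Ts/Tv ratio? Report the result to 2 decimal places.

1.33

R = 730/550 = 1.327272… ≈ 1.33 (to 2 d.p.).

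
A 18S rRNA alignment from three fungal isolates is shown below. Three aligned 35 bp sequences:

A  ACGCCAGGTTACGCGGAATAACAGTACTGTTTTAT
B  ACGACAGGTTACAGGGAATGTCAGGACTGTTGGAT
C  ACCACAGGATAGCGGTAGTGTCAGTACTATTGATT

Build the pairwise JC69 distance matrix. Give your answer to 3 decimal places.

A–B: 8/35 sites differ → p ≈ 0.228571, d = −0.75 ln(1 − 0.304761) = 0.272625 ≈ 0.273.
A–C: 14/35 sites differ → p = 0.4, d = −0.75 ln(1 − 0.533333) = 0.571605 ≈ 0.572.
B–C: 10/35 sites differ → p ≈ 0.285714, d = −0.75 ln(1 − 0.380952) = 0.359679 ≈ 0.360.

d(A,B) = 0.273, d(A,C) = 0.572, d(B,C) = 0.360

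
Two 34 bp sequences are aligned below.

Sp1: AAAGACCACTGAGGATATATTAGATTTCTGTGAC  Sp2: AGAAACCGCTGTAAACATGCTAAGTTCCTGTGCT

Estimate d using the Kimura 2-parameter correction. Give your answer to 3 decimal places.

0.755

Of 34 sites, 12 differences are transitions and 2 are transversions, so P = 12/34 ≈ 0.352941 and Q = 2/34 ≈ 0.058824.
Under the Kimura two-parameter model, d = −½ ln(1 − 2P − Q) − ¼ ln(1 − 2Q).
1 − 2P − Q = 0.235294, giving −½ ln(0.235294) = 0.723460.
1 − 2Q = 0.882352, giving −¼ ln(0.882352) = 0.031291.
d = 0.723460 + 0.031291 = 0.754751.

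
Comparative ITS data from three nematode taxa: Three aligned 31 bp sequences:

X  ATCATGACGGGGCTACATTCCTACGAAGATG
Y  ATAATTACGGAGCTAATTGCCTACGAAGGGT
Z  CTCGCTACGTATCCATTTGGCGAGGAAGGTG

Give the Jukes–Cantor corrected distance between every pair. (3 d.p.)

d(X,Y) = 0.367, d(X,Z) = 0.777, d(Y,Z) = 0.614

X–Y: 9/31 sites differ → p ≈ 0.290323, d = −0.75 ln(1 − 0.387097) = 0.367161 ≈ 0.367.
X–Z: 15/31 sites differ → p ≈ 0.483871, d = −0.75 ln(1 − 0.645161) = 0.777068 ≈ 0.777.
Y–Z: 13/31 sites differ → p ≈ 0.419355, d = −0.75 ln(1 − 0.55914) = 0.614271 ≈ 0.614.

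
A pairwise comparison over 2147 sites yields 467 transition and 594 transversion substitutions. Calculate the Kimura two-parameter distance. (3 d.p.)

P = 467/2147 ≈ 0.217513 and Q = 594/2147 ≈ 0.276665.
Under the Kimura two-parameter model, d = −½ ln(1 − 2P − Q) − ¼ ln(1 − 2Q).
1 − 2P − Q = 0.288309, giving −½ ln(0.288309) = 0.621861.
1 − 2Q = 0.44667, giving −¼ ln(0.44667) = 0.201484.
d = 0.621861 + 0.201484 = 0.823345.

0.823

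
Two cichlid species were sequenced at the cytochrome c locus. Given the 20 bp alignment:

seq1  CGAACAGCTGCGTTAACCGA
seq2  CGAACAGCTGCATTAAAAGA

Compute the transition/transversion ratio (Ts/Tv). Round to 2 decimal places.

Transitions are A↔G and C↔T; transversions are all other mismatches.
Transitions: 1. Transversions: 2.
R = 1/2 = 0.50.

0.50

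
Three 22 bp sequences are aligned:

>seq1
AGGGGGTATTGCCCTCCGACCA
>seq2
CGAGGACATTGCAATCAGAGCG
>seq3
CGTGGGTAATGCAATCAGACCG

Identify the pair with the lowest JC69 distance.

seq2 and seq3

seq1–seq2: 9/22 differ, p = 0.409, d = 0.591.
seq1–seq3: 7/22 differ, p = 0.318, d = 0.414.
seq2–seq3: 5/22 differ, p = 0.227, d = 0.271.
The smallest distance is between seq2 and seq3.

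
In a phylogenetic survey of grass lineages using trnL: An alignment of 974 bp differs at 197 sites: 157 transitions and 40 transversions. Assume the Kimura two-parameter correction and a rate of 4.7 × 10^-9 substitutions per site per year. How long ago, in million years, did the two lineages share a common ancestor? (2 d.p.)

P = 157/974 ≈ 0.161191 and Q = 40/974 ≈ 0.041068.
Under the Kimura two-parameter model, d = −½ ln(1 − 2P − Q) − ¼ ln(1 − 2Q).
1 − 2P − Q = 0.63655, giving −½ ln(0.63655) = 0.225846.
1 − 2Q = 0.917864, giving −¼ ln(0.917864) = 0.021427.
d = 0.225846 + 0.021427 = 0.247273.
Under a molecular clock d = 2μt, so t = d/(2μ) = 0.247273 / (2 × 4.7 × 10^-9) = 26.31 million years.

26.31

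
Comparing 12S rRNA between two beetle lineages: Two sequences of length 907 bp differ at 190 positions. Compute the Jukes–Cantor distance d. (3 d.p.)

p = 190/907 ≈ 0.209482.
d = −(3/4) ln(1 − 4p/3) = −0.75 ln(1 − 0.279309) = −0.75 ln(0.720691)
  = −0.75 × (-0.327545) = 0.245659 substitutions/site.

0.246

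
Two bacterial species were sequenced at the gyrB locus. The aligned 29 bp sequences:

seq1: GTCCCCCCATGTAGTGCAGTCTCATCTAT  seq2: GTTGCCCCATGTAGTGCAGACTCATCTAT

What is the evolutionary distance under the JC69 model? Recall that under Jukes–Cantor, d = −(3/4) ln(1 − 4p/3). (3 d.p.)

The sequences differ at 3 of 29 sites (3, 4, 20), so p = 3/29 ≈ 0.103448.
d = −(3/4) ln(1 − 4p/3) = −0.75 ln(1 − 0.137931) = −0.75 ln(0.862069)
  = −0.75 × (-0.148420) = 0.111315 substitutions/site.

0.111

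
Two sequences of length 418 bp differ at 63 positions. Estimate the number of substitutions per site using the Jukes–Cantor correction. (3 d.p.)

p = 63/418 ≈ 0.150718.
d = −(3/4) ln(1 − 4p/3) = −0.75 ln(1 − 0.200957) = −0.75 ln(0.799043)
  = −0.75 × (-0.224341) = 0.168256 substitutions/site.

0.168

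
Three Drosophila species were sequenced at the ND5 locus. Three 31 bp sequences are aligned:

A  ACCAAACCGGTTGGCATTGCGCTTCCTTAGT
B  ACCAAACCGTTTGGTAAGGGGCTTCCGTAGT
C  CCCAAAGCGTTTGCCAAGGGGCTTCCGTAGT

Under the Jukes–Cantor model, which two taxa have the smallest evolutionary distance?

B and C

A–B: 6/31 differ, p = 0.194, d = 0.224.
A–C: 8/31 differ, p = 0.258, d = 0.316.
B–C: 4/31 differ, p = 0.129, d = 0.142.
The smallest distance is between B and C.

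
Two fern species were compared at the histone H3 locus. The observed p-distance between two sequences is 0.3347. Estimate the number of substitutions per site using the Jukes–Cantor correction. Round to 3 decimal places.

d = −(3/4) ln(1 − 4p/3) = −0.75 ln(1 − 0.446267) = −0.75 ln(0.553733)
  = −0.75 × (-0.591073) = 0.443305 substitutions/site.

0.443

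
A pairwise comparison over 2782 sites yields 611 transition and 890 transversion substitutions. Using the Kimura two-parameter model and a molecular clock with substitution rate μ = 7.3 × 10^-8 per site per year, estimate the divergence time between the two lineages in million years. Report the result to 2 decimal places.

P = 611/2782 ≈ 0.219626 and Q = 890/2782 ≈ 0.319914.
Under the Kimura two-parameter model, d = −½ ln(1 − 2P − Q) − ¼ ln(1 − 2Q).
1 − 2P − Q = 0.240834, giving −½ ln(0.240834) = 0.711824.
1 − 2Q = 0.360172, giving −¼ ln(0.360172) = 0.255293.
d = 0.711824 + 0.255293 = 0.967117.
Under a molecular clock d = 2μt, so t = d/(2μ) = 0.967117 / (2 × 7.3 × 10^-8) = 6.62 million years.

6.62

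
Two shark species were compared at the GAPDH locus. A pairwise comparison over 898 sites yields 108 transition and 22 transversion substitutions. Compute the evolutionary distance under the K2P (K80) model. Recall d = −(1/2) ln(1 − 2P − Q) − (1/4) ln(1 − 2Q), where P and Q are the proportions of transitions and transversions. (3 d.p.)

0.167

P = 108/898 ≈ 0.120267 and Q = 22/898 ≈ 0.024499.
Under the Kimura two-parameter model, d = −½ ln(1 − 2P − Q) − ¼ ln(1 − 2Q).
1 − 2P − Q = 0.734967, giving −½ ln(0.734967) = 0.153965.
1 − 2Q = 0.951002, giving −¼ ln(0.951002) = 0.012560.
d = 0.153965 + 0.012560 = 0.166525.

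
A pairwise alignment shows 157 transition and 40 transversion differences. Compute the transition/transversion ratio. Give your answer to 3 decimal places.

3.925

R = 157/40 = 3.925.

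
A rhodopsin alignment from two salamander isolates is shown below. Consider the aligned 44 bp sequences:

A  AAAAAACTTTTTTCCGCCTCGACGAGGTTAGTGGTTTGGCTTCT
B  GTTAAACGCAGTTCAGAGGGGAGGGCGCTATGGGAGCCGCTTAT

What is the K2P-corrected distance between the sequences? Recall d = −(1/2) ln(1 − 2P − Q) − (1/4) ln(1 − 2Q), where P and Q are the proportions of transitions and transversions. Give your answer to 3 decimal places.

0.932

Of 44 sites, 5 differences are transitions and 18 are transversions, so P = 5/44 ≈ 0.113636 and Q = 18/44 ≈ 0.409091.
Under the Kimura two-parameter model, d = −½ ln(1 − 2P − Q) − ¼ ln(1 − 2Q).
1 − 2P − Q = 0.363637, giving −½ ln(0.363637) = 0.505800.
1 − 2Q = 0.181818, giving −¼ ln(0.181818) = 0.426187.
d = 0.505800 + 0.426187 = 0.931987.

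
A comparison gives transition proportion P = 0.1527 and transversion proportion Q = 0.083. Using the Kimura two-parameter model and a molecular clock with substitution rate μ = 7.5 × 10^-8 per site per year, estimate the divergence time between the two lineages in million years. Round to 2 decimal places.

Under the Kimura two-parameter model, d = −½ ln(1 − 2P − Q) − ¼ ln(1 − 2Q).
1 − 2P − Q = 0.6116, giving −½ ln(0.6116) = 0.245838.
1 − 2Q = 0.834, giving −¼ ln(0.834) = 0.045380.
d = 0.245838 + 0.045380 = 0.291218.
Under a molecular clock d = 2μt, so t = d/(2μ) = 0.291218 / (2 × 7.5 × 10^-8) = 1.94 million years.

1.94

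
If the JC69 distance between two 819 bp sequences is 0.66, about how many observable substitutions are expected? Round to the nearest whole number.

359

Invert JC69: p = (3/4)(1 − e^(−4d/3)) = 0.75 × (1 − e^(-0.88)) = 0.75 × (1 − 0.414783) = 0.438913.
Expected differing sites = pL ≈ 0.438913 × 819 = 359.469747 ≈ 359.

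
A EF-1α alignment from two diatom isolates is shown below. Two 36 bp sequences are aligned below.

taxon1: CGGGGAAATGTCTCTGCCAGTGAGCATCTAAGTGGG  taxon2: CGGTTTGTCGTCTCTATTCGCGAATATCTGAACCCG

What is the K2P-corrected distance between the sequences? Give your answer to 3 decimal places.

0.942

Of 36 sites, 11 differences are transitions and 7 are transversions, so P = 11/36 ≈ 0.305556 and Q = 7/36 ≈ 0.194444.
Under the Kimura two-parameter model, d = −½ ln(1 − 2P − Q) − ¼ ln(1 − 2Q).
1 − 2P − Q = 0.194444, giving −½ ln(0.194444) = 0.818806.
1 − 2Q = 0.611112, giving −¼ ln(0.611112) = 0.123119.
d = 0.818806 + 0.123119 = 0.941925.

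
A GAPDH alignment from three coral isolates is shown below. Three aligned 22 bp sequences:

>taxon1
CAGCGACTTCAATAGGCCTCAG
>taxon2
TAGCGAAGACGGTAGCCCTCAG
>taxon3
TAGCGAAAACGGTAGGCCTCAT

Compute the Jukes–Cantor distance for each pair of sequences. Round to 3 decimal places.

d(taxon1,taxon2) = 0.414, d(taxon1,taxon3) = 0.414, d(taxon2,taxon3) = 0.151

taxon1–taxon2: 7/22 sites differ → p ≈ 0.318182, d = −0.75 ln(1 − 0.424243) = 0.414052 ≈ 0.414.
taxon1–taxon3: 7/22 sites differ → p ≈ 0.318182, d = −0.75 ln(1 − 0.424243) = 0.414052 ≈ 0.414.
taxon2–taxon3: 3/22 sites differ → p ≈ 0.136364, d = −0.75 ln(1 − 0.181819) = 0.150504 ≈ 0.151.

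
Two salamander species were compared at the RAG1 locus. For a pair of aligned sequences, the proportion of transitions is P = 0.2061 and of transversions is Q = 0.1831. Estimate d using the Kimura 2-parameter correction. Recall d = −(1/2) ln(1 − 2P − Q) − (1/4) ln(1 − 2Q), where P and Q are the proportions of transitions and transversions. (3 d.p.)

0.566

Under the Kimura two-parameter model, d = −½ ln(1 − 2P − Q) − ¼ ln(1 − 2Q).
1 − 2P − Q = 0.4047, giving −½ ln(0.4047) = 0.452305.
1 − 2Q = 0.6338, giving −¼ ln(0.6338) = 0.114005.
d = 0.452305 + 0.114005 = 0.566310.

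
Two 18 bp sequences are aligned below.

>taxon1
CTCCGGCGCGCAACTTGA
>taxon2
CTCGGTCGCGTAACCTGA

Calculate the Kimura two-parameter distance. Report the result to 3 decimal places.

Of 18 sites, 2 differences are transitions and 2 are transversions, so P = 2/18 ≈ 0.111111 and Q = 2/18 ≈ 0.111111.
Under the Kimura two-parameter model, d = −½ ln(1 − 2P − Q) − ¼ ln(1 − 2Q).
1 − 2P − Q = 0.666667, giving −½ ln(0.666667) = 0.202732.
1 − 2Q = 0.777778, giving −¼ ln(0.777778) = 0.062829.
d = 0.202732 + 0.062829 = 0.265561.

0.266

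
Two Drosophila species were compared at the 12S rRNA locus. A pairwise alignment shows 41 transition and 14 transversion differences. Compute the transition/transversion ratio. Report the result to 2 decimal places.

R = 41/14 = 2.928571… ≈ 2.93 (to 2 d.p.).

2.93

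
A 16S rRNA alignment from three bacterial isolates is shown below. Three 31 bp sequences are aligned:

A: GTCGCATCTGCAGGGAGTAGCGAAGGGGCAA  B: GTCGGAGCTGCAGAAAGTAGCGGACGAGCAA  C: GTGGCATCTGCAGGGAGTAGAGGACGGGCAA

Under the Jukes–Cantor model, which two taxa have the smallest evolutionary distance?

A–B: 7/31 differ, p = 0.226, d = 0.269.
A–C: 4/31 differ, p = 0.129, d = 0.142.
B–C: 7/31 differ, p = 0.226, d = 0.269.
The smallest distance is between A and C.

A and C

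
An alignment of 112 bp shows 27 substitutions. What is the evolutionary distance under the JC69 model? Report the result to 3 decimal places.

p = 27/112 ≈ 0.241071.
d = −(3/4) ln(1 − 4p/3) = −0.75 ln(1 − 0.321428) = −0.75 ln(0.678572)
  = −0.75 × (-0.387765) = 0.290824 substitutions/site.

0.291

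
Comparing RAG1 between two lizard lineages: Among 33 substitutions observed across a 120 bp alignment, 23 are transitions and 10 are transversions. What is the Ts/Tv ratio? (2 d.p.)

R = 23/10 = 2.30.

2.30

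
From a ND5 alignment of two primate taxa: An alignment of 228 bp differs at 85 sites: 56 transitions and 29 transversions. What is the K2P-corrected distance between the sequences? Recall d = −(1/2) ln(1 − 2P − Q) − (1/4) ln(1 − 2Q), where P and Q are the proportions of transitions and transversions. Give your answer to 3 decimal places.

0.555

P = 56/228 ≈ 0.245614 and Q = 29/228 ≈ 0.127193.
Under the Kimura two-parameter model, d = −½ ln(1 − 2P − Q) − ¼ ln(1 − 2Q).
1 − 2P − Q = 0.381579, giving −½ ln(0.381579) = 0.481719.
1 − 2Q = 0.745614, giving −¼ ln(0.745614) = 0.073387.
d = 0.481719 + 0.073387 = 0.555106.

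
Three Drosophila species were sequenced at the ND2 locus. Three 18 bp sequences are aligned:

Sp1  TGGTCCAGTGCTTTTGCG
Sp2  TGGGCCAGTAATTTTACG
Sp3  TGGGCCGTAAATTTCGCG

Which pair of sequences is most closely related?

Sp1–Sp2: 4/18 differ, p = 0.222, d = 0.264.
Sp1–Sp3: 7/18 differ, p = 0.389, d = 0.548.
Sp2–Sp3: 5/18 differ, p = 0.278, d = 0.347.
The smallest distance is between Sp1 and Sp2.

Sp1 and Sp2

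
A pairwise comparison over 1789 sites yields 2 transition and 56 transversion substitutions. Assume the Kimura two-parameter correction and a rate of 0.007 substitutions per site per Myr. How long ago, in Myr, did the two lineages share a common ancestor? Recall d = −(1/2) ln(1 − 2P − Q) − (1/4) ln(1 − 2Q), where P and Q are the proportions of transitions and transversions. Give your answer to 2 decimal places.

2.37

P = 2/1789 ≈ 0.001118 and Q = 56/1789 ≈ 0.031302.
Under the Kimura two-parameter model, d = −½ ln(1 − 2P − Q) − ¼ ln(1 − 2Q).
1 − 2P − Q = 0.966462, giving −½ ln(0.966462) = 0.017057.
1 − 2Q = 0.937396, giving −¼ ln(0.937396) = 0.016162.
d = 0.017057 + 0.016162 = 0.033219.
Under a molecular clock d = 2μt, so t = d/(2μ) = 0.033219 / (2 × 0.007) = 2.37 Myr.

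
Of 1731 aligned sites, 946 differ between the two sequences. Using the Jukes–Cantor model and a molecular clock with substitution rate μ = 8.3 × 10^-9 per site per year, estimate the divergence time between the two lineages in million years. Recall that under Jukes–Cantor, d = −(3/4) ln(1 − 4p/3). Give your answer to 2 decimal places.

58.94

p = 946/1731 ≈ 0.546505.
d = −(3/4) ln(1 − 4p/3) = −0.75 ln(1 − 0.728673) = −0.75 ln(0.271327)
  = −0.75 × (-1.304431) = 0.978323 substitutions/site.
Under a molecular clock d = 2μt, so t = d/(2μ) = 0.978323 / (2 × 8.3 × 10^-9) = 58.94 million years.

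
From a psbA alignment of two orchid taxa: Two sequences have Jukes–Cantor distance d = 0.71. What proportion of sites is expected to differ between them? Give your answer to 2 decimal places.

p = (3/4)(1 − e^(−4d/3)) = 0.75 × (1 − e^(-0.946667)) = 0.75 × (1 − 0.388032) = 0.458976.

0.46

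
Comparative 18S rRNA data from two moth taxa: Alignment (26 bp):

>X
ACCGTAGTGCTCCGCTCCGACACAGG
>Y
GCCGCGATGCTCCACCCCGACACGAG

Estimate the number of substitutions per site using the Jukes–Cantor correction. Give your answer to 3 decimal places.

The sequences differ at 8 of 26 sites (1, 5, 6, 7, 14, 16, 24, 25), so p = 8/26 ≈ 0.307692.
d = −(3/4) ln(1 − 4p/3) = −0.75 ln(1 − 0.410256) = −0.75 ln(0.589744)
  = −0.75 × (-0.528067) = 0.396050 substitutions/site.

0.396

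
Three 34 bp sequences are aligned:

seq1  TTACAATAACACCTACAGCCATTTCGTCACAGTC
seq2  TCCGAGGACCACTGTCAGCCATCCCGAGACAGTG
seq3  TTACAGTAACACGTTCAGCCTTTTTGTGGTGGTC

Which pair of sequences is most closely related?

seq1–seq2: 14/34 differ, p = 0.412, d = 0.597.
seq1–seq3: 9/34 differ, p = 0.265, d = 0.326.
seq2–seq3: 16/34 differ, p = 0.471, d = 0.741.
The smallest distance is between seq1 and seq3.

seq1 and seq3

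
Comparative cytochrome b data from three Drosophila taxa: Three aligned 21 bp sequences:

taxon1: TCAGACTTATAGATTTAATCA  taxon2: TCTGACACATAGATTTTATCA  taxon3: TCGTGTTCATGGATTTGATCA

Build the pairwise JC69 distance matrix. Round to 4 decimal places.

taxon1–taxon2: 4/21 sites differ → p ≈ 0.190476, d = −0.75 ln(1 − 0.253968) = 0.219740 ≈ 0.2197.
taxon1–taxon3: 7/21 sites differ → p ≈ 0.333333, d = −0.75 ln(1 − 0.444444) = 0.440839 ≈ 0.4408.
taxon2–taxon3: 7/21 sites differ → p ≈ 0.333333, d = −0.75 ln(1 − 0.444444) = 0.440839 ≈ 0.4408.

d(taxon1,taxon2) = 0.2197, d(taxon1,taxon3) = 0.4408, d(taxon2,taxon3) = 0.4408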